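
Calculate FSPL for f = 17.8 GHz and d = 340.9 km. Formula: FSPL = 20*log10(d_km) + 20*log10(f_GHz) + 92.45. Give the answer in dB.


20*log10(340.9) = 50.65
20*log10(17.8) = 25.01
FSPL = 168.1 dB

168.1 dB


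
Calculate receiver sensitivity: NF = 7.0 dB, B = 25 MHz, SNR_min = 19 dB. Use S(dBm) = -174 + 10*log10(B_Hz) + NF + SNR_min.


10*log10(25000000.0) = 73.98
S = -174 + 73.98 + 7.0 + 19 = -74.0 dBm

-74.0 dBm


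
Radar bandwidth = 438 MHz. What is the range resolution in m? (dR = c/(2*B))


dR = 3e8 / (2 * 438000000.0) = 0.34 m

0.34 m


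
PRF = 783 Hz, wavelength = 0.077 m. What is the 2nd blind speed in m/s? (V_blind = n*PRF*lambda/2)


V_blind = 2 * 783 * 0.077 / 2 = 60.3 m/s

60.3 m/s


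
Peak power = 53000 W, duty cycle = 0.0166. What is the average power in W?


P_avg = 53000 * 0.0166 = 879.8 W

879.8 W


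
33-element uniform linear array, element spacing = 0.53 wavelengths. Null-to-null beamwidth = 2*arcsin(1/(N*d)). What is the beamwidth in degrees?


1/(N*d) = 1/(33*0.53) = 0.057176
BW = 2*arcsin(0.057176) = 6.6 degrees

6.6 degrees


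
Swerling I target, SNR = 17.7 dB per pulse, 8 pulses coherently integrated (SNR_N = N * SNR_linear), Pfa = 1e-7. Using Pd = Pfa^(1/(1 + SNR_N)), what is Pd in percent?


SNR_lin = 10^(17.7/10) = 58.88437
SNR_N = 8 * 58.88437 = 471.07496
1/(1 + SNR_N) = 1/472.07496 = 0.0021183
Pd = (1e-7)^0.0021183 = 0.96643
Pd = 96.6%

96.6%


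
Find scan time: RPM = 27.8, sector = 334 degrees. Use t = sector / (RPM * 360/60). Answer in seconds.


t = 334 / (27.8 * 360) * 60 = 2.0 s

2.0 s


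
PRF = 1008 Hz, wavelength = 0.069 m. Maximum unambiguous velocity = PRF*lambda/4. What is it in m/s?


V_ua = 1008 * 0.069 / 4 = 17.4 m/s

17.4 m/s


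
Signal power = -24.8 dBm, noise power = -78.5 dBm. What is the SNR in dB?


SNR = -24.8 - (-78.5) = 53.7 dB

53.7 dB


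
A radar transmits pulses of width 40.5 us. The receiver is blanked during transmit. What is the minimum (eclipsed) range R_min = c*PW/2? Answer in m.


R_min = 3e8 * 40.5e-6 / 2 = 6075.0 m

6075.0 m


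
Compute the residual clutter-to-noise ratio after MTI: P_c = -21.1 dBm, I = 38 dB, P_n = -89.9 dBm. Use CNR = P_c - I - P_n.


CNR = -21.1 - 38 - (-89.9) = 30.8 dB

30.8 dB


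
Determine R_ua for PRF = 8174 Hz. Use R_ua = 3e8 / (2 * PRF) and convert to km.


R_ua = 3e8 / (2 * 8174) = 18350.9 m = 18.4 km

18.4 km


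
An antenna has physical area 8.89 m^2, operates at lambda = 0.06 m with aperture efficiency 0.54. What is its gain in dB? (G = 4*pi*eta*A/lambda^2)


G_linear = 4*pi*0.54*8.89/0.06^2 = 16757.26
G_dB = 10*log10(16757.26) = 42.2 dB

42.2 dB


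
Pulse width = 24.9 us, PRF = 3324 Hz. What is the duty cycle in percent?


DC = 24.9e-6 * 3324 * 100 = 8.28%

8.28%


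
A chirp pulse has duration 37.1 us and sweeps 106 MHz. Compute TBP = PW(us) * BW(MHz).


TBP = 37.1 * 106 = 3932.6

3932.6


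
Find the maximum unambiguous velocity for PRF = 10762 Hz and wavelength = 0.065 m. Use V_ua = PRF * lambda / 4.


V_ua = 10762 * 0.065 / 4 = 174.9 m/s

174.9 m/s


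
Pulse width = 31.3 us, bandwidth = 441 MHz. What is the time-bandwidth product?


TBP = 31.3 * 441 = 13803.3

13803.3


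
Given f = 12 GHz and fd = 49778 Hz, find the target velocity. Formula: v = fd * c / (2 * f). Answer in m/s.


v = 49778 * 3e8 / (2 * 12000000000.0) = 622.2 m/s

622.2 m/s


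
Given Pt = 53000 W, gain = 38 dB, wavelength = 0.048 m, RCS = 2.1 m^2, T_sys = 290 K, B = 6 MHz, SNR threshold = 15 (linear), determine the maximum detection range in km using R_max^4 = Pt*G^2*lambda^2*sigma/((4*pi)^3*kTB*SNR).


G_lin = 10^(38/10) = 6309.573445
R^4 = 53000 * 6309.573445^2 * 0.048^2 * 2.1 / ((4*pi)^3 * 1.38e-23 * 290 * 6000000.0 * 15)
R^4 = 1.42833e19 m^4
R_max = (1.42833e19)^(1/4) = 61476.2 m = 61.5 km

61.5 km


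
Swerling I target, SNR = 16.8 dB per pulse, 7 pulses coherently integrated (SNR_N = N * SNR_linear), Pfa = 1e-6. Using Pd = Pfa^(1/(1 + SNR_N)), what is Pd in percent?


SNR_lin = 10^(16.8/10) = 47.86301
SNR_N = 7 * 47.86301 = 335.04107
1/(1 + SNR_N) = 1/336.04107 = 0.0029758
Pd = (1e-6)^0.0029758 = 0.95972
Pd = 96.0%

96.0%


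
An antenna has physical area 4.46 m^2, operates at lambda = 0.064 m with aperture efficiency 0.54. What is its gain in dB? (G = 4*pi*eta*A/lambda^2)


G_linear = 4*pi*0.54*4.46/0.064^2 = 7388.88
G_dB = 10*log10(7388.88) = 38.7 dB

38.7 dB


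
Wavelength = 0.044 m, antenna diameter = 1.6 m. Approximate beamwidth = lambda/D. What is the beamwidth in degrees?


BW_rad = 0.044 / 1.6 = 0.0275
BW_deg = 1.58 degrees

1.58 degrees


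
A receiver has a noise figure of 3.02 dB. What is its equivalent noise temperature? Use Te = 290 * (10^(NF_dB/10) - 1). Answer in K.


NF_lin = 10^(3.02/10) = 2.004472
Te = 290 * (2.004472 - 1) = 291.3 K

291.3 K


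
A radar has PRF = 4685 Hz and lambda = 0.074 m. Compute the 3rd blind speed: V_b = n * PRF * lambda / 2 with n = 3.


V_blind = 3 * 4685 * 0.074 / 2 = 520.0 m/s

520.0 m/s


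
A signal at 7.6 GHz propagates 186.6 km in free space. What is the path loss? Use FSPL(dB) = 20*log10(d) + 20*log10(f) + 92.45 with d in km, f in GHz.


20*log10(186.6) = 45.42
20*log10(7.6) = 17.62
FSPL = 155.5 dB

155.5 dB


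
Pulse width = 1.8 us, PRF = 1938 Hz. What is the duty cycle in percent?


DC = 1.8e-6 * 1938 * 100 = 0.35%

0.35%


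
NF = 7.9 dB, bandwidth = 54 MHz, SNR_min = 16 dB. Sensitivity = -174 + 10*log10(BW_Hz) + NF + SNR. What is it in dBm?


10*log10(54000000.0) = 77.32
S = -174 + 77.32 + 7.9 + 16 = -72.8 dBm

-72.8 dBm


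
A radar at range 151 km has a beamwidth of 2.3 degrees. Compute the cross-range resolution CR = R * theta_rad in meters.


BW_rad = 0.040142573
CR = 151000 * 0.040142573 = 6061.5 m

6061.5 m


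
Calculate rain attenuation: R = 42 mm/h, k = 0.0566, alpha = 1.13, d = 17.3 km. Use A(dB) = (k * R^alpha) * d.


gamma = 0.0566 * 42^1.13 = 3.864454 dB/km
A = 3.864454 * 17.3 = 66.86 dB

66.86 dB


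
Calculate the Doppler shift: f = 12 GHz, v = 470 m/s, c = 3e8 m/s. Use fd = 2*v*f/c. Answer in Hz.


fd = 2 * 470 * 12000000000.0 / 3e8 = 37600.0 Hz

37600.0 Hz


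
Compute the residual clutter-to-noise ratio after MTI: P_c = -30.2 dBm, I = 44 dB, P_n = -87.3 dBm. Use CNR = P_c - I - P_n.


CNR = -30.2 - 44 - (-87.3) = 13.1 dB

13.1 dB


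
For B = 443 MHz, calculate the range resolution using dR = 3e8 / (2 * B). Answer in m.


dR = 3e8 / (2 * 443000000.0) = 0.34 m

0.34 m


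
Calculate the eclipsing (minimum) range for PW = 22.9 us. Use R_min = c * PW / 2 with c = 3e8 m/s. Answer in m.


R_min = 3e8 * 22.9e-6 / 2 = 3435.0 m

3435.0 m


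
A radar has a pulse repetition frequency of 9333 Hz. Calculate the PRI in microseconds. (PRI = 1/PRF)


PRI = 1/9333 = 0.0001071467 s = 107.1 us

107.1 us


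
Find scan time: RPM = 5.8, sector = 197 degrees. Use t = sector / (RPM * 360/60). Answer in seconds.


t = 197 / (5.8 * 360) * 60 = 5.66 s

5.66 s


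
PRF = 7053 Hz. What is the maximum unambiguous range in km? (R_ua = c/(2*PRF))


R_ua = 3e8 / (2 * 7053) = 21267.5 m = 21.3 km

21.3 km


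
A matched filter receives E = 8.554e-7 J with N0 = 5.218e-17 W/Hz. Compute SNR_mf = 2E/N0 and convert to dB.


SNR_lin = 2 * 8.554e-7 / 5.218e-17 = 3.279e10
SNR_dB = 10*log10(3.279e10) = 105.2 dB

105.2 dB


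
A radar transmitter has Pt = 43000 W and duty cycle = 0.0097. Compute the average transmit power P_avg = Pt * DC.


P_avg = 43000 * 0.0097 = 417.1 W

417.1 W


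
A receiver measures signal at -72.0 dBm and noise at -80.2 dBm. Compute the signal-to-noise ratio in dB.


SNR = -72.0 - (-80.2) = 8.2 dB

8.2 dB


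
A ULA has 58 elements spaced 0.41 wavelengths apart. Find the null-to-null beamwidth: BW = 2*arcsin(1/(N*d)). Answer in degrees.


1/(N*d) = 1/(58*0.41) = 0.042052
BW = 2*arcsin(0.042052) = 4.8 degrees

4.8 degrees


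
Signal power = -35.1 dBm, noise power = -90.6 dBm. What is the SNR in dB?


SNR = -35.1 - (-90.6) = 55.5 dB

55.5 dB


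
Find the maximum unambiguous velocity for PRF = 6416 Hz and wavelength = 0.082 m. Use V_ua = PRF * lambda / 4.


V_ua = 6416 * 0.082 / 4 = 131.5 m/s

131.5 m/s


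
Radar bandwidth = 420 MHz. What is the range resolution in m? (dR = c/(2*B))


dR = 3e8 / (2 * 420000000.0) = 0.36 m

0.36 m


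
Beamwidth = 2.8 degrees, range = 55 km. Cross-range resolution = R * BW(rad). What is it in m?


BW_rad = 0.048869219
CR = 55000 * 0.048869219 = 2687.8 m

2687.8 m


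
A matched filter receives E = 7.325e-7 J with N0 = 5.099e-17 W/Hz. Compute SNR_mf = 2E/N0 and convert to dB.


SNR_lin = 2 * 7.325e-7 / 5.099e-17 = 2.873e10
SNR_dB = 10*log10(2.873e10) = 104.6 dB

104.6 dB


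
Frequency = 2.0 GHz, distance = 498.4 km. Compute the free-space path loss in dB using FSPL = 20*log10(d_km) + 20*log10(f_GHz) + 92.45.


20*log10(498.4) = 53.95
20*log10(2.0) = 6.02
FSPL = 152.4 dB

152.4 dB


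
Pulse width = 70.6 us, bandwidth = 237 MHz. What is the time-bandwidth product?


TBP = 70.6 * 237 = 16732.2

16732.2


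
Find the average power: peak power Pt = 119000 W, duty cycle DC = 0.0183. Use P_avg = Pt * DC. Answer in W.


P_avg = 119000 * 0.0183 = 2177.7 W

2177.7 W


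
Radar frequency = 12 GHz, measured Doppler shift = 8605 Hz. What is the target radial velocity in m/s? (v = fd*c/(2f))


v = 8605 * 3e8 / (2 * 12000000000.0) = 107.6 m/s

107.6 m/s


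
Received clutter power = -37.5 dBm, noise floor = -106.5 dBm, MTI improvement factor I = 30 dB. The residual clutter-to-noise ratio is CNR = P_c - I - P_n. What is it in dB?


CNR = -37.5 - 30 - (-106.5) = 39.0 dB

39.0 dB


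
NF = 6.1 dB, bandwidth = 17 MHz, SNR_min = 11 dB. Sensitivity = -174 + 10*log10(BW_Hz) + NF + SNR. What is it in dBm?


10*log10(17000000.0) = 72.3
S = -174 + 72.3 + 6.1 + 11 = -84.6 dBm

-84.6 dBm


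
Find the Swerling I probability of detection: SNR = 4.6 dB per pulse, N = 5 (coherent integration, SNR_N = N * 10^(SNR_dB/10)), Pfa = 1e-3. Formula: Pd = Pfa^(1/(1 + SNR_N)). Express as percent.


SNR_lin = 10^(4.6/10) = 2.88403
SNR_N = 5 * 2.88403 = 14.42015
1/(1 + SNR_N) = 1/15.42015 = 0.0648502
Pd = (1e-3)^0.0648502 = 0.63892
Pd = 63.9%

63.9%


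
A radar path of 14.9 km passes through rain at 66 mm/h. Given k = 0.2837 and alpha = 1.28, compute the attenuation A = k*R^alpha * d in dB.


gamma = 0.2837 * 66^1.28 = 60.516747 dB/km
A = 60.516747 * 14.9 = 901.7 dB

901.7 dB


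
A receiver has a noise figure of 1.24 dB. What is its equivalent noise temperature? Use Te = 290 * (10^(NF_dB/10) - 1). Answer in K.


NF_lin = 10^(1.24/10) = 1.330454
Te = 290 * (1.330454 - 1) = 95.8 K

95.8 K


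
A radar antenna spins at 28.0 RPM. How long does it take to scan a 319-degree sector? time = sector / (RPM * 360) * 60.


t = 319 / (28.0 * 360) * 60 = 1.9 s

1.9 s


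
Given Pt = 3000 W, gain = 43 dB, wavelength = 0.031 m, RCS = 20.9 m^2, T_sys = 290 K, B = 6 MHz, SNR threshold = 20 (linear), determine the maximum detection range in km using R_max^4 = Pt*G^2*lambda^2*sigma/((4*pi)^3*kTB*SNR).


G_lin = 10^(43/10) = 19952.62315
R^4 = 3000 * 19952.62315^2 * 0.031^2 * 20.9 / ((4*pi)^3 * 1.38e-23 * 290 * 6000000.0 * 20)
R^4 = 2.51711e19 m^4
R_max = (2.51711e19)^(1/4) = 70831.4 m = 70.8 km

70.8 km


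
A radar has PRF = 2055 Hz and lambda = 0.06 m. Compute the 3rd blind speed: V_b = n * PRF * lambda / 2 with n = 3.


V_blind = 3 * 2055 * 0.06 / 2 = 185.0 m/s

185.0 m/s


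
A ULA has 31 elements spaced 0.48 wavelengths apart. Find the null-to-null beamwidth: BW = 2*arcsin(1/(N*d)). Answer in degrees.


1/(N*d) = 1/(31*0.48) = 0.067204
BW = 2*arcsin(0.067204) = 7.7 degrees

7.7 degrees


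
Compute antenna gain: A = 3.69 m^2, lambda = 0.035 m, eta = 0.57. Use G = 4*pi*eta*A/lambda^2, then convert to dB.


G_linear = 4*pi*0.57*3.69/0.035^2 = 21576.2
G_dB = 10*log10(21576.2) = 43.3 dB

43.3 dB


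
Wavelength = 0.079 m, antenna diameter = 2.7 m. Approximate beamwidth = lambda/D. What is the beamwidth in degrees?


BW_rad = 0.079 / 2.7 = 0.029259
BW_deg = 1.68 degrees

1.68 degrees


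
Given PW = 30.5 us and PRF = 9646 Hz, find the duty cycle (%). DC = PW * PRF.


DC = 30.5e-6 * 9646 * 100 = 29.42%

29.42%


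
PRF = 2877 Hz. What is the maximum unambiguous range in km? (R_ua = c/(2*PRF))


R_ua = 3e8 / (2 * 2877) = 52137.6 m = 52.1 km

52.1 km


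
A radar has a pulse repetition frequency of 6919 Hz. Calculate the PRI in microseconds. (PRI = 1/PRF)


PRI = 1/6919 = 0.0001445296 s = 144.5 us

144.5 us


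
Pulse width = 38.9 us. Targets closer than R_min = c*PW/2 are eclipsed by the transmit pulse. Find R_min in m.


R_min = 3e8 * 38.9e-6 / 2 = 5835.0 m

5835.0 m


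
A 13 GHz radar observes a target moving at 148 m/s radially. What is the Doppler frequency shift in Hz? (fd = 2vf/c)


fd = 2 * 148 * 13000000000.0 / 3e8 = 12826.7 Hz

12826.7 Hz


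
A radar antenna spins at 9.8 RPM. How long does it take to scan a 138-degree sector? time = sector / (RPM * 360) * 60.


t = 138 / (9.8 * 360) * 60 = 2.35 s

2.35 s


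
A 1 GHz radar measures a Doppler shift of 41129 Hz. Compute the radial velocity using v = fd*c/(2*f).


v = 41129 * 3e8 / (2 * 1000000000.0) = 6169.4 m/s

6169.4 m/s


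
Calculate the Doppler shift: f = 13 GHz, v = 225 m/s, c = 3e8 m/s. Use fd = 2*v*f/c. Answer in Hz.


fd = 2 * 225 * 13000000000.0 / 3e8 = 19500.0 Hz

19500.0 Hz


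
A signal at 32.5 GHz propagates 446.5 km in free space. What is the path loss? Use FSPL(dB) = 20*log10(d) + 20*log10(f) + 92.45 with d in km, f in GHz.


20*log10(446.5) = 53.0
20*log10(32.5) = 30.24
FSPL = 175.7 dB

175.7 dB


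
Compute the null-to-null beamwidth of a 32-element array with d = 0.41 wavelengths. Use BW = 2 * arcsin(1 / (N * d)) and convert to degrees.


1/(N*d) = 1/(32*0.41) = 0.07622
BW = 2*arcsin(0.07622) = 8.7 degrees

8.7 degrees


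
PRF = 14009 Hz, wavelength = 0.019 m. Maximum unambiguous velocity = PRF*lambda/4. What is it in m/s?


V_ua = 14009 * 0.019 / 4 = 66.5 m/s

66.5 m/s


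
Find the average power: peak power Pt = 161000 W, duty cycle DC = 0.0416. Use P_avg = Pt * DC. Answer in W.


P_avg = 161000 * 0.0416 = 6697.6 W

6697.6 W


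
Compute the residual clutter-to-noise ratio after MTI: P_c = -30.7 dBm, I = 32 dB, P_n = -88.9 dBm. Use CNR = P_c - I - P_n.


CNR = -30.7 - 32 - (-88.9) = 26.2 dB

26.2 dB


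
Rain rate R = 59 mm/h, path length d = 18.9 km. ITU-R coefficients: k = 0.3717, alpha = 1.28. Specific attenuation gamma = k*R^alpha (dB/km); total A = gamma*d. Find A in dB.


gamma = 0.3717 * 59^1.28 = 68.688358 dB/km
A = 68.688358 * 18.9 = 1298.21 dB

1298.21 dB


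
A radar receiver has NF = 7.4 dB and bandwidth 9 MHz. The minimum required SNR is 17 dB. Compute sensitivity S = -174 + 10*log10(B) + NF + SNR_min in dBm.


10*log10(9000000.0) = 69.54
S = -174 + 69.54 + 7.4 + 17 = -80.1 dBm

-80.1 dBm


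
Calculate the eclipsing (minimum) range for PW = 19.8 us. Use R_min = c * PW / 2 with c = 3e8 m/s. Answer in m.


R_min = 3e8 * 19.8e-6 / 2 = 2970.0 m

2970.0 m


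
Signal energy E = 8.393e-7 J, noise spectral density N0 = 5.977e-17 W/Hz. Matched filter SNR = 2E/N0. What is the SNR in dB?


SNR_lin = 2 * 8.393e-7 / 5.977e-17 = 2.808e10
SNR_dB = 10*log10(2.808e10) = 104.5 dB

104.5 dB


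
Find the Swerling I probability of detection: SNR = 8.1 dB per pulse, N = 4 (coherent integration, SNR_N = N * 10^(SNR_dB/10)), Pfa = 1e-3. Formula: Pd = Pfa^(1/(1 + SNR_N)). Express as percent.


SNR_lin = 10^(8.1/10) = 6.45654
SNR_N = 4 * 6.45654 = 25.82616
1/(1 + SNR_N) = 1/26.82616 = 0.037277
Pd = (1e-3)^0.037277 = 0.77298
Pd = 77.3%

77.3%


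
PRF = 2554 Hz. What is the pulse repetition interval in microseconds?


PRI = 1/2554 = 0.0003915427 s = 391.5 us

391.5 us


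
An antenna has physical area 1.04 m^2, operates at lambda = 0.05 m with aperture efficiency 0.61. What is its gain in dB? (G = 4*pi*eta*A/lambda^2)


G_linear = 4*pi*0.61*1.04/0.05^2 = 3188.84
G_dB = 10*log10(3188.84) = 35.0 dB

35.0 dB


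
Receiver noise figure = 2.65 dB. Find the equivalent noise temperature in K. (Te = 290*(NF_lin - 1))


NF_lin = 10^(2.65/10) = 1.840772
Te = 290 * (1.840772 - 1) = 243.8 K

243.8 K


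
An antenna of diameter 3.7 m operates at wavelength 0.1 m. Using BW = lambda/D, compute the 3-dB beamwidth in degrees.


BW_rad = 0.1 / 3.7 = 0.027027
BW_deg = 1.55 degrees

1.55 degrees


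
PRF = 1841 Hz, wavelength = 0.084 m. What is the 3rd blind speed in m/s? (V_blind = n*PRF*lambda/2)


V_blind = 3 * 1841 * 0.084 / 2 = 232.0 m/s

232.0 m/s


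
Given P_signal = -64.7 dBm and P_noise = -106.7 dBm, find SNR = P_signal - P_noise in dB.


SNR = -64.7 - (-106.7) = 42.0 dB

42.0 dB


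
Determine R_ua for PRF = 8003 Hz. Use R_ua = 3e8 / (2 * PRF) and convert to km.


R_ua = 3e8 / (2 * 8003) = 18743.0 m = 18.7 km

18.7 km


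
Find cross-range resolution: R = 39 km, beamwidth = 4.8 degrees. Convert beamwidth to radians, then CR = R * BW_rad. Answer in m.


BW_rad = 0.083775804
CR = 39000 * 0.083775804 = 3267.3 m

3267.3 m


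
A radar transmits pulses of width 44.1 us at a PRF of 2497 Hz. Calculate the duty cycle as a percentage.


DC = 44.1e-6 * 2497 * 100 = 11.01%

11.01%


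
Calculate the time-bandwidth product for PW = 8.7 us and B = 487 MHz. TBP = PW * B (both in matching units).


TBP = 8.7 * 487 = 4236.9

4236.9


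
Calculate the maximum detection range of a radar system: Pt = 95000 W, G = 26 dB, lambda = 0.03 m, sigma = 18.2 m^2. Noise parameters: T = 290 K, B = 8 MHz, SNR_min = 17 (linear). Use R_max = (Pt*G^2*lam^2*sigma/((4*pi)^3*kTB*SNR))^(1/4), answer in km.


G_lin = 10^(26/10) = 398.107171
R^4 = 95000 * 398.107171^2 * 0.03^2 * 18.2 / ((4*pi)^3 * 1.38e-23 * 290 * 8000000.0 * 17)
R^4 = 2.28345e17 m^4
R_max = (2.28345e17)^(1/4) = 21859.9 m = 21.9 km

21.9 km


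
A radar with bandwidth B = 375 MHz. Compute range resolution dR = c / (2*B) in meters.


dR = 3e8 / (2 * 375000000.0) = 0.4 m

0.4 m


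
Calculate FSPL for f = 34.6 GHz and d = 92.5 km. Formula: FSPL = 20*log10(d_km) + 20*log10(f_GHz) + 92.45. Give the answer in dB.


20*log10(92.5) = 39.32
20*log10(34.6) = 30.78
FSPL = 162.6 dB

162.6 dB


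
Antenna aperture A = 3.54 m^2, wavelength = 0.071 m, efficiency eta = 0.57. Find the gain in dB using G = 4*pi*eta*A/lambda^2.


G_linear = 4*pi*0.57*3.54/0.071^2 = 5030.04
G_dB = 10*log10(5030.04) = 37.0 dB

37.0 dB


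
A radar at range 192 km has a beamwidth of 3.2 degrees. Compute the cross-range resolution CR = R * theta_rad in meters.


BW_rad = 0.055850536
CR = 192000 * 0.055850536 = 10723.3 m

10723.3 m


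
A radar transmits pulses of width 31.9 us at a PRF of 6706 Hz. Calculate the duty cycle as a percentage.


DC = 31.9e-6 * 6706 * 100 = 21.39%

21.39%


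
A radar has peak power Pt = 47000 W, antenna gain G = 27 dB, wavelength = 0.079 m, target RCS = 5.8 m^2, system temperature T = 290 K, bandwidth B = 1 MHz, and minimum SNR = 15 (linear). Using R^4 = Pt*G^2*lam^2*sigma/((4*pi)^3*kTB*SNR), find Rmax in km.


G_lin = 10^(27/10) = 501.187234
R^4 = 47000 * 501.187234^2 * 0.079^2 * 5.8 / ((4*pi)^3 * 1.38e-23 * 290 * 1000000.0 * 15)
R^4 = 3.58742e18 m^4
R_max = (3.58742e18)^(1/4) = 43520.7 m = 43.5 km

43.5 km


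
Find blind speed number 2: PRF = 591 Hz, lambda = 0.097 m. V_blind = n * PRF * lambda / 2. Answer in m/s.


V_blind = 2 * 591 * 0.097 / 2 = 57.3 m/s

57.3 m/s


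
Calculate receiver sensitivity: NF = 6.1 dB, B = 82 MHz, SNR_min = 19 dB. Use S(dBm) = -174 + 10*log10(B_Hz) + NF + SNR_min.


10*log10(82000000.0) = 79.14
S = -174 + 79.14 + 6.1 + 19 = -69.8 dBm

-69.8 dBm


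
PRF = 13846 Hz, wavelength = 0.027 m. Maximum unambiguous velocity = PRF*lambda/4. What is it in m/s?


V_ua = 13846 * 0.027 / 4 = 93.5 m/s

93.5 m/s


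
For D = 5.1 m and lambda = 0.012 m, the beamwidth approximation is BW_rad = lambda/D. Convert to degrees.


BW_rad = 0.012 / 5.1 = 0.002353
BW_deg = 0.13 degrees

0.13 degrees


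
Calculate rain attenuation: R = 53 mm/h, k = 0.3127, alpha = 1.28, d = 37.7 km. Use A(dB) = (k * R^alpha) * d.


gamma = 0.3127 * 53^1.28 = 50.373369 dB/km
A = 50.373369 * 37.7 = 1899.08 dB

1899.08 dB


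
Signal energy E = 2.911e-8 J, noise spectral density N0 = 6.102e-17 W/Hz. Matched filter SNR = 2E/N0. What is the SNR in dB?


SNR_lin = 2 * 2.911e-8 / 6.102e-17 = 9.541e8
SNR_dB = 10*log10(9.541e8) = 89.8 dB

89.8 dB


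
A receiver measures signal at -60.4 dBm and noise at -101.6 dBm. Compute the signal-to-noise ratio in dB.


SNR = -60.4 - (-101.6) = 41.2 dB

41.2 dB


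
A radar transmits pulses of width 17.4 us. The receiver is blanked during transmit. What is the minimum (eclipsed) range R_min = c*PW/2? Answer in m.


R_min = 3e8 * 17.4e-6 / 2 = 2610.0 m

2610.0 m


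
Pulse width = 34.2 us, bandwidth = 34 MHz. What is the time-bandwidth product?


TBP = 34.2 * 34 = 1162.8

1162.8


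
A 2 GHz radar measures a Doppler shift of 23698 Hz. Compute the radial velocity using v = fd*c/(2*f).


v = 23698 * 3e8 / (2 * 2000000000.0) = 1777.4 m/s

1777.4 m/s


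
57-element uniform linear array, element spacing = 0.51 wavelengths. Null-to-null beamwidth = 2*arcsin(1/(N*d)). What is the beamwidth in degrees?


1/(N*d) = 1/(57*0.51) = 0.0344
BW = 2*arcsin(0.0344) = 3.9 degrees

3.9 degrees


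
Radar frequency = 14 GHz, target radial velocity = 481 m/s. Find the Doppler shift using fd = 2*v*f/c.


fd = 2 * 481 * 14000000000.0 / 3e8 = 44893.3 Hz

44893.3 Hz


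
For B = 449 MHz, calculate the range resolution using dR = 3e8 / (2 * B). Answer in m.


dR = 3e8 / (2 * 449000000.0) = 0.33 m

0.33 m


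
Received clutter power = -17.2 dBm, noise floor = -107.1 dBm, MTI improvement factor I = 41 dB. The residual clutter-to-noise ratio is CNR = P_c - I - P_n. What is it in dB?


CNR = -17.2 - 41 - (-107.1) = 48.9 dB

48.9 dB


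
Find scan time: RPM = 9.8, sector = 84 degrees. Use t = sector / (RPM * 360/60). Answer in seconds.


t = 84 / (9.8 * 360) * 60 = 1.43 s

1.43 s


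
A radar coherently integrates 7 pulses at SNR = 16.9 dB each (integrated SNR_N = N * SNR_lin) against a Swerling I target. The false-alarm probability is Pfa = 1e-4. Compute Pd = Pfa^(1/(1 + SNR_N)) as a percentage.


SNR_lin = 10^(16.9/10) = 48.97788
SNR_N = 7 * 48.97788 = 342.84516
1/(1 + SNR_N) = 1/343.84516 = 0.0029083
Pd = (1e-4)^0.0029083 = 0.97357
Pd = 97.4%

97.4%


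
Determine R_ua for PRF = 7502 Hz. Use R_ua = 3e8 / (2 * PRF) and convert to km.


R_ua = 3e8 / (2 * 7502) = 19994.7 m = 20.0 km

20.0 km


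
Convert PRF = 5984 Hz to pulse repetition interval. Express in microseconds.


PRI = 1/5984 = 0.0001671123 s = 167.1 us

167.1 us


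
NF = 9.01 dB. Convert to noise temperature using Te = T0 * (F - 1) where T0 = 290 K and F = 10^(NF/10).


NF_lin = 10^(9.01/10) = 7.961594
Te = 290 * (7.961594 - 1) = 2018.9 K

2018.9 K


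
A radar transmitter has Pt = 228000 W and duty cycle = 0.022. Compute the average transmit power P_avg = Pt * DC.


P_avg = 228000 * 0.022 = 5016.0 W

5016.0 W


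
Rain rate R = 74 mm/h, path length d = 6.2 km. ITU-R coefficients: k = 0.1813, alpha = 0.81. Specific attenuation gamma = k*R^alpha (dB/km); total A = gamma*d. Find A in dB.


gamma = 0.1813 * 74^0.81 = 5.922097 dB/km
A = 5.922097 * 6.2 = 36.72 dB

36.72 dB


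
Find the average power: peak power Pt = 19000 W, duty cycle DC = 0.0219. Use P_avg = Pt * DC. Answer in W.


P_avg = 19000 * 0.0219 = 416.1 W

416.1 W


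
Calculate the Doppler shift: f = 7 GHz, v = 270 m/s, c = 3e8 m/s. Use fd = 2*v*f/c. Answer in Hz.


fd = 2 * 270 * 7000000000.0 / 3e8 = 12600.0 Hz

12600.0 Hz


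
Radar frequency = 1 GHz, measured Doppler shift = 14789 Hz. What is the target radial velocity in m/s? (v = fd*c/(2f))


v = 14789 * 3e8 / (2 * 1000000000.0) = 2218.4 m/s

2218.4 m/s


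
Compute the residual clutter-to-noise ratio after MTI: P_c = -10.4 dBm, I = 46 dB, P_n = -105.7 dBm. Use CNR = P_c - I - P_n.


CNR = -10.4 - 46 - (-105.7) = 49.3 dB

49.3 dB


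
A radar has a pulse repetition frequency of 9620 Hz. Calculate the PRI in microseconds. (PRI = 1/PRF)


PRI = 1/9620 = 0.0001039501 s = 104.0 us

104.0 us


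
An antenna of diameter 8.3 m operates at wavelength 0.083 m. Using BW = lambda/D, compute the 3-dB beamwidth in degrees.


BW_rad = 0.083 / 8.3 = 0.01
BW_deg = 0.57 degrees

0.57 degrees


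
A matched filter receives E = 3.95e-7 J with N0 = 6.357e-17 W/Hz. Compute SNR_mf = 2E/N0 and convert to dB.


SNR_lin = 2 * 3.95e-7 / 6.357e-17 = 1.243e10
SNR_dB = 10*log10(1.243e10) = 100.9 dB

100.9 dB


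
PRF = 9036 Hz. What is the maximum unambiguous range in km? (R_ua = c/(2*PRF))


R_ua = 3e8 / (2 * 9036) = 16600.3 m = 16.6 km

16.6 km


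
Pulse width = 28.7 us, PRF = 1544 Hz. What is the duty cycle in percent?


DC = 28.7e-6 * 1544 * 100 = 4.43%

4.43%


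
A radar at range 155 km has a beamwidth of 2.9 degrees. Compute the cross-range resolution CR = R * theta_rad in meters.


BW_rad = 0.050614548
CR = 155000 * 0.050614548 = 7845.3 m

7845.3 m


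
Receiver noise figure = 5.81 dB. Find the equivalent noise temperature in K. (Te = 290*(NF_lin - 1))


NF_lin = 10^(5.81/10) = 3.810658
Te = 290 * (3.810658 - 1) = 815.1 K

815.1 K


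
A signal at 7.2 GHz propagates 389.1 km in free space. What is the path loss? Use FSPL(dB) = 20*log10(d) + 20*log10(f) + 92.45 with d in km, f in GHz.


20*log10(389.1) = 51.8
20*log10(7.2) = 17.15
FSPL = 161.4 dB

161.4 dB


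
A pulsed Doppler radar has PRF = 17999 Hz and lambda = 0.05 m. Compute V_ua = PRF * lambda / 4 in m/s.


V_ua = 17999 * 0.05 / 4 = 225.0 m/s

225.0 m/s


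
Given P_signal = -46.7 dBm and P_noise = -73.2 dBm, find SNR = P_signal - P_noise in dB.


SNR = -46.7 - (-73.2) = 26.5 dB

26.5 dB


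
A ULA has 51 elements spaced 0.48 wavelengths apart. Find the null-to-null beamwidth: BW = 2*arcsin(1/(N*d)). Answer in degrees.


1/(N*d) = 1/(51*0.48) = 0.04085
BW = 2*arcsin(0.04085) = 4.7 degrees

4.7 degrees


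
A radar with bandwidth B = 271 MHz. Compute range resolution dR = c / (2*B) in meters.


dR = 3e8 / (2 * 271000000.0) = 0.55 m

0.55 m


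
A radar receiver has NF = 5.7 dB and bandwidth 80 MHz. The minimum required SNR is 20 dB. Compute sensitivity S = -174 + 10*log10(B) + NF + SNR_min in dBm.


10*log10(80000000.0) = 79.03
S = -174 + 79.03 + 5.7 + 20 = -69.3 dBm

-69.3 dBm


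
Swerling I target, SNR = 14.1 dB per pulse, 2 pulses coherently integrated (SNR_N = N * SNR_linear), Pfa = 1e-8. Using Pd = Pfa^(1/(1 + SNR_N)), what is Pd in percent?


SNR_lin = 10^(14.1/10) = 25.70396
SNR_N = 2 * 25.70396 = 51.40792
1/(1 + SNR_N) = 1/52.40792 = 0.0190811
Pd = (1e-8)^0.0190811 = 0.70364
Pd = 70.4%

70.4%


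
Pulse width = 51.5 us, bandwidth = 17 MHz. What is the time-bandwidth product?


TBP = 51.5 * 17 = 875.5

875.5


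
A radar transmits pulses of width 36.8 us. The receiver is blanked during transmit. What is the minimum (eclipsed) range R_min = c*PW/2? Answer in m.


R_min = 3e8 * 36.8e-6 / 2 = 5520.0 m

5520.0 m


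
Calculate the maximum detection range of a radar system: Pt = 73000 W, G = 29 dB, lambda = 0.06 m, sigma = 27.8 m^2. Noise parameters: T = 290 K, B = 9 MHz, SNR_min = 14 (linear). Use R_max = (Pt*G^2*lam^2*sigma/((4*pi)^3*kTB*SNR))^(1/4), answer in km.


G_lin = 10^(29/10) = 794.328235
R^4 = 73000 * 794.328235^2 * 0.06^2 * 27.8 / ((4*pi)^3 * 1.38e-23 * 290 * 9000000.0 * 14)
R^4 = 4.60673e18 m^4
R_max = (4.60673e18)^(1/4) = 46328.5 m = 46.3 km

46.3 km


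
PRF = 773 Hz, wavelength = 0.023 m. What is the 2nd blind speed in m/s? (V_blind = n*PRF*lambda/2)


V_blind = 2 * 773 * 0.023 / 2 = 17.8 m/s

17.8 m/s


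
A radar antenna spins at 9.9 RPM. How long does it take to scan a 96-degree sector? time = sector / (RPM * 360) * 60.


t = 96 / (9.9 * 360) * 60 = 1.62 s

1.62 s


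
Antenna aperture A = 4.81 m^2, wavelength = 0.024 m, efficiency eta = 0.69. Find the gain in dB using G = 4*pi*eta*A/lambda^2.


G_linear = 4*pi*0.69*4.81/0.024^2 = 72407.17
G_dB = 10*log10(72407.17) = 48.6 dB

48.6 dB


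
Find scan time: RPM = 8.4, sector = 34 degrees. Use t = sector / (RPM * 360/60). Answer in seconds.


t = 34 / (8.4 * 360) * 60 = 0.67 s

0.67 s


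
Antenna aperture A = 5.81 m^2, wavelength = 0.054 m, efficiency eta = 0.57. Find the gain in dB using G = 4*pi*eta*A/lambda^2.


G_linear = 4*pi*0.57*5.81/0.054^2 = 14271.62
G_dB = 10*log10(14271.62) = 41.5 dB

41.5 dB


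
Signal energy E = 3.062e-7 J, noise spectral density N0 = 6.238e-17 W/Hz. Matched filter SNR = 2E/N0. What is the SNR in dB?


SNR_lin = 2 * 3.062e-7 / 6.238e-17 = 9.817e9
SNR_dB = 10*log10(9.817e9) = 99.9 dB

99.9 dB


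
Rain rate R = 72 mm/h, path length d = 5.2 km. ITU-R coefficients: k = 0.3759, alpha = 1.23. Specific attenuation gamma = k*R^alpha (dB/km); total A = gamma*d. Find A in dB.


gamma = 0.3759 * 72^1.23 = 72.375453 dB/km
A = 72.375453 * 5.2 = 376.35 dB

376.35 dB


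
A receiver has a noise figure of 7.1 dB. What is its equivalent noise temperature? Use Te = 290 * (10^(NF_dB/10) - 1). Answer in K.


NF_lin = 10^(7.1/10) = 5.128614
Te = 290 * (5.128614 - 1) = 1197.3 K

1197.3 K


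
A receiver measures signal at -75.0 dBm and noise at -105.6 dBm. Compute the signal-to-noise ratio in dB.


SNR = -75.0 - (-105.6) = 30.6 dB

30.6 dB


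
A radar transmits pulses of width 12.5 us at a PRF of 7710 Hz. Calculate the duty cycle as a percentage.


DC = 12.5e-6 * 7710 * 100 = 9.64%

9.64%


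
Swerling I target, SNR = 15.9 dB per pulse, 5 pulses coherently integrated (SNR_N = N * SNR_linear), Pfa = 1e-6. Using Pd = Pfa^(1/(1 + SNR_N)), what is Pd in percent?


SNR_lin = 10^(15.9/10) = 38.90451
SNR_N = 5 * 38.90451 = 194.52255
1/(1 + SNR_N) = 1/195.52255 = 0.0051145
Pd = (1e-6)^0.0051145 = 0.93178
Pd = 93.2%

93.2%


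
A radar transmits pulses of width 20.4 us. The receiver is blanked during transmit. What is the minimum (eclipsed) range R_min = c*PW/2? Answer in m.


R_min = 3e8 * 20.4e-6 / 2 = 3060.0 m

3060.0 m


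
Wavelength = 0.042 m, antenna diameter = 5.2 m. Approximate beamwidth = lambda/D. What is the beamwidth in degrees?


BW_rad = 0.042 / 5.2 = 0.008077
BW_deg = 0.46 degrees

0.46 degrees


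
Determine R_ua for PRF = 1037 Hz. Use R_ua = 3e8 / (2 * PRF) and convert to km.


R_ua = 3e8 / (2 * 1037) = 144648.0 m = 144.6 km

144.6 km


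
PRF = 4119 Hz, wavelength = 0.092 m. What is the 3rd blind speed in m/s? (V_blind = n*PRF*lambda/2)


V_blind = 3 * 4119 * 0.092 / 2 = 568.4 m/s

568.4 m/s


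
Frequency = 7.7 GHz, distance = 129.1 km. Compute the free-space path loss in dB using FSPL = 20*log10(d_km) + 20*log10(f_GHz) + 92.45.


20*log10(129.1) = 42.22
20*log10(7.7) = 17.73
FSPL = 152.4 dB

152.4 dB


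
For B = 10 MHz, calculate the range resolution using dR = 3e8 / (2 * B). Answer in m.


dR = 3e8 / (2 * 10000000.0) = 15.0 m

15.0 m


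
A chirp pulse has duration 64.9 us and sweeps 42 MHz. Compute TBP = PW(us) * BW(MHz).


TBP = 64.9 * 42 = 2725.8

2725.8


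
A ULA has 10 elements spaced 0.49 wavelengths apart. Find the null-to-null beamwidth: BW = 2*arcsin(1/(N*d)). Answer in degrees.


1/(N*d) = 1/(10*0.49) = 0.204082
BW = 2*arcsin(0.204082) = 23.6 degrees

23.6 degrees


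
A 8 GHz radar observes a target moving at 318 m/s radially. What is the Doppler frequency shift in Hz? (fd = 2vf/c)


fd = 2 * 318 * 8000000000.0 / 3e8 = 16960.0 Hz

16960.0 Hz


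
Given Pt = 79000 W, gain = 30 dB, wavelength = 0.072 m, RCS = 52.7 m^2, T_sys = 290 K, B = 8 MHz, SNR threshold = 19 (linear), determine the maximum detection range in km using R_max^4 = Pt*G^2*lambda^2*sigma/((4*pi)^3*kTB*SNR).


G_lin = 10^(30/10) = 1000.0
R^4 = 79000 * 1000.0^2 * 0.072^2 * 52.7 / ((4*pi)^3 * 1.38e-23 * 290 * 8000000.0 * 19)
R^4 = 1.78794e19 m^4
R_max = (1.78794e19)^(1/4) = 65026.2 m = 65.0 km

65.0 km


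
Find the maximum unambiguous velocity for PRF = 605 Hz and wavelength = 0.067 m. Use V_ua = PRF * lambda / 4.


V_ua = 605 * 0.067 / 4 = 10.1 m/s

10.1 m/s


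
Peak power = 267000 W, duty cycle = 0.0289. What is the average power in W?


P_avg = 267000 * 0.0289 = 7716.3 W

7716.3 W


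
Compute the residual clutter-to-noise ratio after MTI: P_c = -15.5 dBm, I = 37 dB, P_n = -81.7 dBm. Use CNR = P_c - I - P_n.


CNR = -15.5 - 37 - (-81.7) = 29.2 dB

29.2 dB


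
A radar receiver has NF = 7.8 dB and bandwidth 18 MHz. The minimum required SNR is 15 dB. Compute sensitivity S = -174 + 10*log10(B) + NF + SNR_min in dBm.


10*log10(18000000.0) = 72.55
S = -174 + 72.55 + 7.8 + 15 = -78.6 dBm

-78.6 dBm


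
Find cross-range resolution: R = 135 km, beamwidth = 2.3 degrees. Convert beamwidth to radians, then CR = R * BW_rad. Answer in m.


BW_rad = 0.040142573
CR = 135000 * 0.040142573 = 5419.2 m

5419.2 m


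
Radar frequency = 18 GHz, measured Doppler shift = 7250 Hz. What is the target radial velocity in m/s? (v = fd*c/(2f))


v = 7250 * 3e8 / (2 * 18000000000.0) = 60.4 m/s

60.4 m/s


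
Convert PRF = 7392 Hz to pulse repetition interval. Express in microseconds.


PRI = 1/7392 = 0.0001352814 s = 135.3 us

135.3 us


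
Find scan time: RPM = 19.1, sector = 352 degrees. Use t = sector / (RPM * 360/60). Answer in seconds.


t = 352 / (19.1 * 360) * 60 = 3.07 s

3.07 s


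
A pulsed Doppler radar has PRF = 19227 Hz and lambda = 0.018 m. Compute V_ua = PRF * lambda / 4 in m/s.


V_ua = 19227 * 0.018 / 4 = 86.5 m/s

86.5 m/s


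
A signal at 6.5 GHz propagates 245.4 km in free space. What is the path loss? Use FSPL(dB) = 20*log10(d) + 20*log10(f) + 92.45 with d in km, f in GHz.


20*log10(245.4) = 47.8
20*log10(6.5) = 16.26
FSPL = 156.5 dB

156.5 dB


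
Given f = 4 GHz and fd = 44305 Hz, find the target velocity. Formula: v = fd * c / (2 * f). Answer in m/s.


v = 44305 * 3e8 / (2 * 4000000000.0) = 1661.4 m/s

1661.4 m/s


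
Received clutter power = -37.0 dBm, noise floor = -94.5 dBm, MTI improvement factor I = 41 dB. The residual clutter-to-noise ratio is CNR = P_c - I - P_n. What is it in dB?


CNR = -37.0 - 41 - (-94.5) = 16.5 dB

16.5 dB


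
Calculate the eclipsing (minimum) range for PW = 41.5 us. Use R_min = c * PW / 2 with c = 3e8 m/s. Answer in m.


R_min = 3e8 * 41.5e-6 / 2 = 6225.0 m

6225.0 m


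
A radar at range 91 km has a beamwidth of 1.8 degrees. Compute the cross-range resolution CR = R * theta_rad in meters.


BW_rad = 0.031415927
CR = 91000 * 0.031415927 = 2858.8 m

2858.8 m


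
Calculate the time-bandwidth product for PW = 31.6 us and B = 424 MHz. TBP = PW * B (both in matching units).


TBP = 31.6 * 424 = 13398.4

13398.4


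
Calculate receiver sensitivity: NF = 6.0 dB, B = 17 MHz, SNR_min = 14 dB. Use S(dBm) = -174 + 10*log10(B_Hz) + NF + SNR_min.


10*log10(17000000.0) = 72.3
S = -174 + 72.3 + 6.0 + 14 = -81.7 dBm

-81.7 dBm


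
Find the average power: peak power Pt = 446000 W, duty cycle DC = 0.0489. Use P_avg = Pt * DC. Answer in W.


P_avg = 446000 * 0.0489 = 21809.4 W

21809.4 W


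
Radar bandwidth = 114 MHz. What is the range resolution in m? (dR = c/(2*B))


dR = 3e8 / (2 * 114000000.0) = 1.32 m

1.32 m


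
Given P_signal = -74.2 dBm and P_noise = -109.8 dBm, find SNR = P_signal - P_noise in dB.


SNR = -74.2 - (-109.8) = 35.6 dB

35.6 dB


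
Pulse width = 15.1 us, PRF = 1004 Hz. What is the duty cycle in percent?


DC = 15.1e-6 * 1004 * 100 = 1.52%

1.52%


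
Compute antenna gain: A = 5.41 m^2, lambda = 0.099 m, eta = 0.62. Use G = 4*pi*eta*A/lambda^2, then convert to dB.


G_linear = 4*pi*0.62*5.41/0.099^2 = 4300.59
G_dB = 10*log10(4300.59) = 36.3 dB

36.3 dB


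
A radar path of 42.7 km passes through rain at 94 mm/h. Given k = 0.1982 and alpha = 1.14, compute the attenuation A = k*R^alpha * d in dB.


gamma = 0.1982 * 94^1.14 = 35.194063 dB/km
A = 35.194063 * 42.7 = 1502.79 dB

1502.79 dB


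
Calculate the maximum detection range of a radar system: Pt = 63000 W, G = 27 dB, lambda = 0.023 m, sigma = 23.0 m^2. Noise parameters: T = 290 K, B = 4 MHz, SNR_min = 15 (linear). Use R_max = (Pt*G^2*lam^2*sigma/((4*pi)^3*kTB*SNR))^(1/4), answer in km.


G_lin = 10^(27/10) = 501.187234
R^4 = 63000 * 501.187234^2 * 0.023^2 * 23.0 / ((4*pi)^3 * 1.38e-23 * 290 * 4000000.0 * 15)
R^4 = 4.04079e17 m^4
R_max = (4.04079e17)^(1/4) = 25212.5 m = 25.2 km

25.2 km


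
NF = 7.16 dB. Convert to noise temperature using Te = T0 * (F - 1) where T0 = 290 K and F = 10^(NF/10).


NF_lin = 10^(7.16/10) = 5.19996
Te = 290 * (5.19996 - 1) = 1218.0 K

1218.0 K


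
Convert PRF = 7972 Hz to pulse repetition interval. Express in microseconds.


PRI = 1/7972 = 0.000125439 s = 125.4 us

125.4 us


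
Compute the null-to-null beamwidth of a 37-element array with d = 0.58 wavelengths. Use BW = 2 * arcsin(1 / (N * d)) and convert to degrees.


1/(N*d) = 1/(37*0.58) = 0.046598
BW = 2*arcsin(0.046598) = 5.3 degrees

5.3 degrees


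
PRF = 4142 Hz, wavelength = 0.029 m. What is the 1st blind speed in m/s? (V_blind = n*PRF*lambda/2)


V_blind = 1 * 4142 * 0.029 / 2 = 60.1 m/s

60.1 m/s


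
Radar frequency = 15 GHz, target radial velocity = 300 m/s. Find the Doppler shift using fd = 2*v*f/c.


fd = 2 * 300 * 15000000000.0 / 3e8 = 30000.0 Hz

30000.0 Hz


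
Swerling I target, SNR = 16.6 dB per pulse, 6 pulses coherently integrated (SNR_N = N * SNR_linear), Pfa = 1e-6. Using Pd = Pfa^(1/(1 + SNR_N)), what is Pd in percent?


SNR_lin = 10^(16.6/10) = 45.70882
SNR_N = 6 * 45.70882 = 274.25292
1/(1 + SNR_N) = 1/275.25292 = 0.003633
Pd = (1e-6)^0.003633 = 0.95105
Pd = 95.1%

95.1%


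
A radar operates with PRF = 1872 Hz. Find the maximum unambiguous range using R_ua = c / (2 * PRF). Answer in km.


R_ua = 3e8 / (2 * 1872) = 80128.2 m = 80.1 km

80.1 km


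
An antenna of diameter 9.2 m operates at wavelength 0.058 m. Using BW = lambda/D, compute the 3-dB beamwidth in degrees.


BW_rad = 0.058 / 9.2 = 0.006304
BW_deg = 0.36 degrees

0.36 degrees


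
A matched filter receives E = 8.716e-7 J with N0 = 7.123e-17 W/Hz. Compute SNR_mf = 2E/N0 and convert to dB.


SNR_lin = 2 * 8.716e-7 / 7.123e-17 = 2.447e10
SNR_dB = 10*log10(2.447e10) = 103.9 dB

103.9 dB


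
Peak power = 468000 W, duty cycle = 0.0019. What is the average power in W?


P_avg = 468000 * 0.0019 = 889.2 W

889.2 W


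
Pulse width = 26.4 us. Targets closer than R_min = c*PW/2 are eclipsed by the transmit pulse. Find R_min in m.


R_min = 3e8 * 26.4e-6 / 2 = 3960.0 m

3960.0 m


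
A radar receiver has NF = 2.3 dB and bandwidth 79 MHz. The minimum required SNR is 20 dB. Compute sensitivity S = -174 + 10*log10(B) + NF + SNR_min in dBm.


10*log10(79000000.0) = 78.98
S = -174 + 78.98 + 2.3 + 20 = -72.7 dBm

-72.7 dBm


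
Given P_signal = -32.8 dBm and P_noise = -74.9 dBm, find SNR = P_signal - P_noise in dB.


SNR = -32.8 - (-74.9) = 42.1 dB

42.1 dB


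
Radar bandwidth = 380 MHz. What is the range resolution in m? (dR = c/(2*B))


dR = 3e8 / (2 * 380000000.0) = 0.39 m

0.39 m


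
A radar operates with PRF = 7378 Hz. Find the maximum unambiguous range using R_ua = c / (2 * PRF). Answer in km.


R_ua = 3e8 / (2 * 7378) = 20330.7 m = 20.3 km

20.3 km
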